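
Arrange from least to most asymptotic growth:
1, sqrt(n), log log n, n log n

Ordered by growth rate: 1 < log log n < sqrt(n) < n log n.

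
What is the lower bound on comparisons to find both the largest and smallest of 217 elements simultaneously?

Pair elements first (floor(217/2) comparisons), then find max among winners and min among losers. Total: ceil(3*217/2) - 2 = 324 comparisons.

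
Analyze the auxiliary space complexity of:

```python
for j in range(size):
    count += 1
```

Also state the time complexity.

Space complexity: O(1).
Only a constant amount of auxiliary storage is used; nothing grows with n.
Time complexity: O(n).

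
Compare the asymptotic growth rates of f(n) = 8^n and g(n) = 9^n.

g(n) = 9^n grows faster: (9/8)^n -> infinity since 9/8 > 1.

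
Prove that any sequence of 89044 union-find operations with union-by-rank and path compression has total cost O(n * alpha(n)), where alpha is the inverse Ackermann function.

Using Tarjan's analysis with rank-based potential function. Union-by-rank keeps tree height O(log n). Path compression flattens paths during find. For n = 89044 operations, total cost is O(n * alpha(n)), effectively O(n) since alpha grows incredibly slowly.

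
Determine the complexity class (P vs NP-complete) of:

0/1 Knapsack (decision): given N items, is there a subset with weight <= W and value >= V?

This problem is NP-complete: reduces from Subset Sum.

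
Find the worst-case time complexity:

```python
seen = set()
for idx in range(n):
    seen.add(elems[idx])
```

Time complexity: O(n).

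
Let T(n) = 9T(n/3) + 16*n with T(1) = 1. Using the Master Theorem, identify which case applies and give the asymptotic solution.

a=9, b=3, f(n)=16*n.
log_3(9) = 2 > 1.
Since f(n) = O(n^1) is polynomially smaller than n^2, Case 1 applies.
T(n) = Theta(n^2).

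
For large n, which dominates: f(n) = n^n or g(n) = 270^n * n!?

g(n) = 270^n * n! grows faster: by Stirling n! ~ sqrt(2 pi n)(n/e)^n, so 270^n n! / n^n ~ (270/e)^n sqrt(2 pi n) -> infinity since 270/e > 1.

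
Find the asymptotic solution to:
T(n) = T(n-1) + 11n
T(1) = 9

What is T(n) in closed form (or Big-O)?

Unrolling: T(n) = 9 + 11*(2 + 3 + ... + n) = 9 + 11*(n(n+1)/2 - 1) = O(n^2).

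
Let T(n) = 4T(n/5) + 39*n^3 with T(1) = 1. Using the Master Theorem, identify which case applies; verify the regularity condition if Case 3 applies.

a=4, b=5, f(n)=39*n^3.
log_5(4) = 0.8614 < 3.
f(n) = Omega(n^(0.8614+epsilon)) for some epsilon > 0, so Case 3 is the candidate.
Regularity: a*f(n/b) = 4*39*(n/5)^3 = (4/125)*39*n^3 <= c*f(n) with c = 4/125 < 1. Satisfied.
Case 3: T(n) = Theta(n^3).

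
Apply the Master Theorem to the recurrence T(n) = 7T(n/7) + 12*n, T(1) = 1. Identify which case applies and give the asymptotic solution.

a=7, b=7, f(n)=12*n.
log_7(7) = 1, so n^(log_b(a)) = n.
f(n) = Theta(n), so Case 2 applies.
T(n) = Theta(n log n).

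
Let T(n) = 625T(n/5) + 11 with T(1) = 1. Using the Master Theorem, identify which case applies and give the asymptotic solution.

a=625, b=5, f(n)=11.
log_5(625) = 4 > 0.
Since f(n) = O(n^0) is polynomially smaller than n^4, Case 1 applies.
T(n) = Theta(n^4).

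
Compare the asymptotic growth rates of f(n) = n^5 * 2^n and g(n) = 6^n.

g(n) = 6^n grows faster: 6^n / (n^5 2^n) = (6/2)^n / n^5 -> infinity since 6/2 > 1.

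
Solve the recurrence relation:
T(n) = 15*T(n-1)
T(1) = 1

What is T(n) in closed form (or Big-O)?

Each step multiplies by 15. T(n) = T(1)*15^(n-1) = 15^(n-1).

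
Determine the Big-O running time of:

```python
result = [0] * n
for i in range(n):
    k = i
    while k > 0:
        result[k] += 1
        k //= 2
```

Time complexity: O(n log n).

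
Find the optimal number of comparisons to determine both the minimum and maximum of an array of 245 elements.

Naive approach: 488 comparisons (244 for max + 244 for min).
Optimal: Compare elements in pairs first (floor(n/2) = 122 comparisons), then find max among winners and min among losers (122 comparisons each).
Total: ceil(3n/2) - 2 = 366 comparisons. An adversary argument shows this is also a lower bound.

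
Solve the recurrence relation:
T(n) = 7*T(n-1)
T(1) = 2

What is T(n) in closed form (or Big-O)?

Each step multiplies by 7. T(n) = T(1)*7^(n-1) = 2*7^(n-1).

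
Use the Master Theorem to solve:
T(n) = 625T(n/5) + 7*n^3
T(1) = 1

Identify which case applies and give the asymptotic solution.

a=625, b=5, f(n)=7*n^3.
log_5(625) = 4 > 3.
Since f(n) = O(n^3) is polynomially smaller than n^4, Case 1 applies.
T(n) = Theta(n^4).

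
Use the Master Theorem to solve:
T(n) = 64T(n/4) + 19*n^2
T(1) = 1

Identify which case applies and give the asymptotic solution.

a=64, b=4, f(n)=19*n^2.
log_4(64) = 3 > 2.
Since f(n) = O(n^2) is polynomially smaller than n^3, Case 1 applies.
T(n) = Theta(n^3).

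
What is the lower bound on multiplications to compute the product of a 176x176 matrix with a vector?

A 176x176 matrix-vector product has 176 inner products of length 176. Output depends on all 176^2 = 30976 matrix entries. At least 30976 multiplications needed.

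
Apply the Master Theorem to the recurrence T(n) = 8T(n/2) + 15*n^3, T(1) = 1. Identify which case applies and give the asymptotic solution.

a=8, b=2, f(n)=15*n^3.
log_2(8) = 3, so n^(log_b(a)) = n^3.
f(n) = Theta(n^3), so Case 2 applies.
T(n) = Theta(n^3 log n).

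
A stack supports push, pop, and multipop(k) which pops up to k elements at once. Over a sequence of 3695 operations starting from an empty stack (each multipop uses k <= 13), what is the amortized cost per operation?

Each element is pushed exactly once and popped at most once (whether by pop or as part of a multipop). So the total number of individual pops over the whole sequence is at most the number of pushes, which is at most 3695. Total work <= 2 * 3695, hence O(1) amortized per operation.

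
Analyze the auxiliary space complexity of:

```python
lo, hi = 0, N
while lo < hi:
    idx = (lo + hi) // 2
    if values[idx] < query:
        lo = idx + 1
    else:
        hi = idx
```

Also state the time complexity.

Space complexity: O(1).
Only a constant amount of auxiliary storage is used; nothing grows with n.
Time complexity: O(log n).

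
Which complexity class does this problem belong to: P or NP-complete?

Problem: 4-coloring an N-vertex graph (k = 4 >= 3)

This problem is NP-complete: graph k-coloring for k>=3 is NP-complete by reduction from 3-SAT.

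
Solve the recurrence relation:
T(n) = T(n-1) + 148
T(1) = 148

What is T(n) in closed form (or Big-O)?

Unrolling: T(n) = T(n-1) + 148 = T(n-2) + 2*148 = ... = T(1) + (n-1)*148 = 148 + (n-1)*148 = 148n.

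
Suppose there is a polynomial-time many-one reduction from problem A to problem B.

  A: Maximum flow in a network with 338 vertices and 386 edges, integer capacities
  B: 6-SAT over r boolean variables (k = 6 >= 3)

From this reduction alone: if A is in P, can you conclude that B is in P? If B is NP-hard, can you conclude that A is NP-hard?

A poly-time reduction A <=_p B transfers tractability DOWN (B easy => A easy) and hardness UP (A hard => B hard), not the reverse.
From A in P, the reduction alone does NOT give B in P: any problem in P trivially reduces to SAT, yet SAT is not known to be in P.
From B NP-hard, the reduction alone does NOT give A NP-hard: again, easy problems reduce to hard ones.
(Here in fact A is P and B is NP-complete.)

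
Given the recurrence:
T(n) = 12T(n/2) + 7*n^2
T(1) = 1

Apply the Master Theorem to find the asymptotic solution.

a=12, b=2, f(n)=7*n^2. log_2(12) = 3.585. Case 1 of Master Theorem: T(n) = O(n^3.585).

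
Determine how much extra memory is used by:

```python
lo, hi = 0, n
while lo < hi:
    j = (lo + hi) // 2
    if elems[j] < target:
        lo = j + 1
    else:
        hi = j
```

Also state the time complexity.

Space complexity: O(1).
Only a constant amount of auxiliary storage is used; nothing grows with n.
Time complexity: O(log n).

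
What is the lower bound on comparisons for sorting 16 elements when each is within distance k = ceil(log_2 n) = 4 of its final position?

Partition the 16 positions into floor(n/k) blocks of k = 4 consecutive positions; any permutation within a block keeps every element within k of its final position, so there are at least (k!)^(n/k) distinguishable inputs. Lower bound: log_2((k!)^(n/k)) = (n/k) * log_2(k!) = Theta(n log k); with k = ceil(log_2 n), this is Omega(n log log n).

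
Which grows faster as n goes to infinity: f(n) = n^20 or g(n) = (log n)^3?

f(n) = n^20 grows faster: any positive polynomial dominates any polylog.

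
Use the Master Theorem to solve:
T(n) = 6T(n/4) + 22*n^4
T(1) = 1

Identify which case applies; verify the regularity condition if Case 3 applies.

a=6, b=4, f(n)=22*n^4.
log_4(6) = 1.292 < 4.
f(n) = Omega(n^(1.292+epsilon)) for some epsilon > 0, so Case 3 is the candidate.
Regularity: a*f(n/b) = 6*22*(n/4)^4 = (6/256)*22*n^4 <= c*f(n) with c = 6/256 < 1. Satisfied.
Case 3: T(n) = Theta(n^4).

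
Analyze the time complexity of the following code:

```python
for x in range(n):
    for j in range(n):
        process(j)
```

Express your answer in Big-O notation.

Time complexity: O(n^2).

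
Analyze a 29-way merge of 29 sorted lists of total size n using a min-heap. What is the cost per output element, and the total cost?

Maintain a min-heap of size 29 holding the current head of each list. Each output step does one extract-min (O(log 29)) and one insert of that list's next element (O(log 29)). Each of the n elements passes through the heap exactly once, so the total cost is O(n log 29), i.e. O(log 29) per output element.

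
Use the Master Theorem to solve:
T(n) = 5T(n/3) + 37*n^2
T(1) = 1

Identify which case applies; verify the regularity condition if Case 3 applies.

a=5, b=3, f(n)=37*n^2.
log_3(5) = 1.465 < 2.
f(n) = Omega(n^(1.465+epsilon)) for some epsilon > 0, so Case 3 is the candidate.
Regularity: a*f(n/b) = 5*37*(n/3)^2 = (5/9)*37*n^2 <= c*f(n) with c = 5/9 < 1. Satisfied.
Case 3: T(n) = Theta(n^2).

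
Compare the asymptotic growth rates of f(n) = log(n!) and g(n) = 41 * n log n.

f(n) = log(n!) and g(n) = 41 * n log n are Theta of each other: Stirling: log(n!) = n log n - n + O(log n) = Theta(n log n); the constant 41 doesn't change the Theta class.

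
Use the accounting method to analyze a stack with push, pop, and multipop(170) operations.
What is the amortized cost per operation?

Assign 2 credits per push (1 for the push, 1 saved for a future pop). Each pop or element popped by multipop(170) uses 1 saved credit. Total credits never go negative, so amortized cost is O(1).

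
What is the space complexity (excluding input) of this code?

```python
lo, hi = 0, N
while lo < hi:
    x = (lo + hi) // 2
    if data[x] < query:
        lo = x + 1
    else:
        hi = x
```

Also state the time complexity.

Space complexity: O(1).
Only a constant amount of auxiliary storage is used; nothing grows with n.
Time complexity: O(log n).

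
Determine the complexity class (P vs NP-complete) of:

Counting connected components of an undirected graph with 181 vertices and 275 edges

This problem is in P: BFS/DFS visits each vertex and edge once: O(V+E).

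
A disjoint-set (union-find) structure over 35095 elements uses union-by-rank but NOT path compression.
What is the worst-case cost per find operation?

Union-by-rank alone keeps every tree's height <= log_2(35095) ~= 15.1. Each find traverses from a node to its root, costing O(height) = O(log n). Without path compression this bound is tight.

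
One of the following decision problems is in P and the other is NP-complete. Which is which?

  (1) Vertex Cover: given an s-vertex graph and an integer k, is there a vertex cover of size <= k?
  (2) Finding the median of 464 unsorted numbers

(1) is NP-complete: one of Karp's 21 NP-complete problems (with k part of the input; for any fixed constant k it is in P).
(2) is P: linear-time selection (median-of-medians) runs in O(n).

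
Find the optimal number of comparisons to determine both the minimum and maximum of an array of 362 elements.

Naive approach: 722 comparisons (361 for max + 361 for min).
Optimal: Compare elements in pairs first (floor(n/2) = 181 comparisons), then find max among winners and min among losers (180 comparisons each).
Total: ceil(3n/2) - 2 = 541 comparisons. An adversary argument shows this is also a lower bound.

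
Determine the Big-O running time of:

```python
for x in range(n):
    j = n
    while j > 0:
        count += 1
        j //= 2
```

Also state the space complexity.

Time complexity: O(n log n).
Space complexity: O(1).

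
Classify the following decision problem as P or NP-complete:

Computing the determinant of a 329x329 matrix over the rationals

This problem is in P: Gaussian elimination runs in O(n^3).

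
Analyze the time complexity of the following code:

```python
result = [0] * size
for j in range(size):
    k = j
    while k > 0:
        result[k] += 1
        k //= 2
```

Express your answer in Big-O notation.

Time complexity: O(n log n).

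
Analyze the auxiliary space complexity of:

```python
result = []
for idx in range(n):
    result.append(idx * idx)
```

Space complexity: O(n).
Auxiliary storage grows linearly with the input size n in the worst case.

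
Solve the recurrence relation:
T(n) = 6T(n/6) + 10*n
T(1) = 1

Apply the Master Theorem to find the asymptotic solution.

a=6, b=6, f(n)=10*n. log_6(6) = 1. Case 2: T(n) = O(n log n).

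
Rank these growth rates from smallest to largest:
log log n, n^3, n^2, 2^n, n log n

Ordered by growth rate: log log n < n log n < n^2 < n^3 < 2^n.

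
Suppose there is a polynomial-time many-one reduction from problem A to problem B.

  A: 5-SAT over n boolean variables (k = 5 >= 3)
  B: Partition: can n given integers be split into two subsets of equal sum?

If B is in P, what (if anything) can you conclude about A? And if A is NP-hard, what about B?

A poly-time reduction A <=_p B means any A-instance can be transformed to a B-instance in poly time.
If B is in P: compose the reduction with B's poly-time algorithm to solve A in poly time, so A is in P.
If A is NP-hard: every NP problem reduces to A, which reduces to B; composing reductions, every NP problem reduces to B, so B is NP-hard.
(Here in fact A is NP-complete and B is NP-complete.)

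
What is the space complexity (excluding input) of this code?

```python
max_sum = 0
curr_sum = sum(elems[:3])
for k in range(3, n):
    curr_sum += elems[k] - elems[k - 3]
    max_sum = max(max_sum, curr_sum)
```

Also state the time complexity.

Space complexity: O(1).
Only a constant amount of auxiliary storage is used; nothing grows with n.
Time complexity: O(n).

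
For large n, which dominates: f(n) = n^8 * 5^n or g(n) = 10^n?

g(n) = 10^n grows faster: 10^n / (n^8 5^n) = (10/5)^n / n^8 -> infinity since 10/5 > 1.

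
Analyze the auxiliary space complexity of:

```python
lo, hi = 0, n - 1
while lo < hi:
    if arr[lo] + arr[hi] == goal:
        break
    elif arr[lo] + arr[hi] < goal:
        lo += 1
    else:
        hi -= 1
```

Space complexity: O(1).
Only a constant amount of auxiliary storage is used; nothing grows with n.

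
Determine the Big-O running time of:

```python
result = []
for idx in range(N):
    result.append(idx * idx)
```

Time complexity: O(n).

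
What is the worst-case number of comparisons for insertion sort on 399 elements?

Insertion sort on reverse-sorted input: 1 + 2 + ... + (399-1) = 79401 comparisons.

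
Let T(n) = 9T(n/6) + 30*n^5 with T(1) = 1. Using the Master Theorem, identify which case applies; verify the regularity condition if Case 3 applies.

a=9, b=6, f(n)=30*n^5.
log_6(9) = 1.226 < 5.
f(n) = Omega(n^(1.226+epsilon)) for some epsilon > 0, so Case 3 is the candidate.
Regularity: a*f(n/b) = 9*30*(n/6)^5 = (9/7776)*30*n^5 <= c*f(n) with c = 9/7776 < 1. Satisfied.
Case 3: T(n) = Theta(n^5).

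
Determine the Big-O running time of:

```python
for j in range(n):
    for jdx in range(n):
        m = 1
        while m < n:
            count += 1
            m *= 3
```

Time complexity: O(n^2 log n).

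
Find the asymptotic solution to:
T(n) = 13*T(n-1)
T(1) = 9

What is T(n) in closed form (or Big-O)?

Each step multiplies by 13. T(n) = T(1)*13^(n-1) = 9*13^(n-1).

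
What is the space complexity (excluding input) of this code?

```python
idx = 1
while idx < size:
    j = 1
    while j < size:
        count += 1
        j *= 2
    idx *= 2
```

Space complexity: O(1).
Only a constant amount of auxiliary storage is used; nothing grows with n.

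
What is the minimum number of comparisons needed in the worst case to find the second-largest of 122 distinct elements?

Lower bound: finding the max needs 122-1 comparisons. By the adversary weight-doubling argument, the max must personally win >= ceil(log_2(122)) = 7 comparisons; the 2nd-largest is among those 7 losers, needing 7-1 more comparisons. Total >= 122-1 + 7-1 = 127. A balanced knockout tournament achieves this.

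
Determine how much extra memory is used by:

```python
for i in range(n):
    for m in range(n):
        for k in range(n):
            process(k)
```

Space complexity: O(1).
Only a constant amount of auxiliary storage is used; nothing grows with n.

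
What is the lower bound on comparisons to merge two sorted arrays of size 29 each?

To merge two sorted arrays of size 29, we need at least 57 comparisons in the worst case. An adversary can force every element to be compared.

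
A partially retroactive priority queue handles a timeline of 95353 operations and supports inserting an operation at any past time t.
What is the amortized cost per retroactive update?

Partially retroactive priority queues (Demaine-Iacono-Langerman) allow updates at past times with queries only at the present. With a balanced BST over the m = 95353 timeline events tracking bridges, each retroactive insert or delete is O(log m) amortized.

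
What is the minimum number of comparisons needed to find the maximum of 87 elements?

Finding the maximum requires 86 comparisons. Each comparison eliminates exactly one candidate. With 87 candidates, we need 86 eliminations.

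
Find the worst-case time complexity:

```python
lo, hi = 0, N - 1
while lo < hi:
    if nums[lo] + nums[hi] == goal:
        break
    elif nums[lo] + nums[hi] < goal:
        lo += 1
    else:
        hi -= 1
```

Time complexity: O(n).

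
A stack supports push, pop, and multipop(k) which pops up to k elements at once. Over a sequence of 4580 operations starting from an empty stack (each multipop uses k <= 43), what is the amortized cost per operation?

Each element is pushed exactly once and popped at most once (whether by pop or as part of a multipop). So the total number of individual pops over the whole sequence is at most the number of pushes, which is at most 4580. Total work <= 2 * 4580, hence O(1) amortized per operation.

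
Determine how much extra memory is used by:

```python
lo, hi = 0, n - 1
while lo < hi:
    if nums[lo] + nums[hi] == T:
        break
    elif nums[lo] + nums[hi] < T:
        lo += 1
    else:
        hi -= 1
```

Space complexity: O(1).
Only a constant amount of auxiliary storage is used; nothing grows with n.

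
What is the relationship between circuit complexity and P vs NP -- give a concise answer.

A language is in P iff it has polynomial-size uniform circuit families. P/poly contains all languages decidable by polynomial-size circuits (even non-uniform). If NP is not in P/poly, then P != NP. Proving super-polynomial circuit lower bounds for an NP problem would separate P from NP.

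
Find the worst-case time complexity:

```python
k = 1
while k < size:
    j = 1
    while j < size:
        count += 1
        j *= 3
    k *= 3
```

Time complexity: O(log^2 n).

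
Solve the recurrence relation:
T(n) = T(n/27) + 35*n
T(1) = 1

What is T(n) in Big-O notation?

Geometric series: 35*n*(1 + 1/27 + 1/27^2 + ...) = O(n). T(n) = O(n).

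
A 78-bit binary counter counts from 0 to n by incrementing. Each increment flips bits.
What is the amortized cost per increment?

Bit i flips every 2^i increments. Total flips over n increments: sum_{i=0}^{78} n/2^i < 2n. Amortized cost: 2n/n = O(1).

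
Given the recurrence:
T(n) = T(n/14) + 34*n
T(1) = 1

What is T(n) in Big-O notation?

Geometric series: 34*n*(1 + 1/14 + 1/14^2 + ...) = O(n). T(n) = O(n).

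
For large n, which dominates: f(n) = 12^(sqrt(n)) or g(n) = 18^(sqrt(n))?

g(n) = 18^(sqrt(n)) grows faster: ratio is (18/12)^(sqrt(n)) -> infinity since 18/12 > 1.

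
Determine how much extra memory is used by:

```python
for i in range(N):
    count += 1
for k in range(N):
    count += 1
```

Space complexity: O(1).
Only a constant amount of auxiliary storage is used; nothing grows with n.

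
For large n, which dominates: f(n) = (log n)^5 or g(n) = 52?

f(n) = (log n)^5 grows faster: any unbounded function dominates a constant.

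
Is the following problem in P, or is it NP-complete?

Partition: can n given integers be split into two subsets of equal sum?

This problem is NP-complete: Subset Sum reduces to it (one of Karp's 21 NP-complete problems).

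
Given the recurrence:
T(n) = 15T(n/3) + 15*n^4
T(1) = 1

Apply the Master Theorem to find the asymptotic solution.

a=15, b=3, f(n)=15*n^4. log_3(15) = 2.465 < 4. Case 3: T(n) = O(n^4).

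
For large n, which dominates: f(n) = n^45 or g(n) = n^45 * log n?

g(n) = n^45 * log n grows faster: extra log n factor -> infinity.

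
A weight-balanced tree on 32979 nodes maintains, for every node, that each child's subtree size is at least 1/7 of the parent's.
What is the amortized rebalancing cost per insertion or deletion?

With balance ratio 1/7, tree height is O(log_{7/1}(32979)) = O(log n). A rebalance at a node of size s costs O(s) but requires Omega(s) updates in that subtree to retrigger. Summed over the O(log n) ancestors of the touched leaf, amortized rebalancing is O(log n).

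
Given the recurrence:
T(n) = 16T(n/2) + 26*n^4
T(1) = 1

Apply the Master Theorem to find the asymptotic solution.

a=16, b=2, f(n)=26*n^4. log_2(16) = 4. Case 2: T(n) = O(n^4 log n).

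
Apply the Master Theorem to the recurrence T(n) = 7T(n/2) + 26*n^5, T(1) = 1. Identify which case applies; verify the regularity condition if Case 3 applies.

a=7, b=2, f(n)=26*n^5.
log_2(7) = 2.807 < 5.
f(n) = Omega(n^(2.807+epsilon)) for some epsilon > 0, so Case 3 is the candidate.
Regularity: a*f(n/b) = 7*26*(n/2)^5 = (7/32)*26*n^5 <= c*f(n) with c = 7/32 < 1. Satisfied.
Case 3: T(n) = Theta(n^5).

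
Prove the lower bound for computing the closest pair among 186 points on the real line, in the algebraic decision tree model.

Reduction from element distinctness: given 186 reals, the closest-pair distance is 0 iff two are equal. Element distinctness has an Omega(n log n) lower bound in the algebraic decision tree model (Ben-Or). Therefore closest pair on a line also requires Omega(n log n). Sorting then a linear scan achieves this.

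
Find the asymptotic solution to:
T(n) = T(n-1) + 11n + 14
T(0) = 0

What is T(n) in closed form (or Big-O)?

Dominant term in sum is 11*sum(i, i=1..n) = 11*n*(n+1)/2 = O(n^2).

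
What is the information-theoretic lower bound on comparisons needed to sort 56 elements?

There are 56! = 710998587804863451854045647463724949736497978881168458687447040000000000000 possible orderings. Each comparison gives 1 bit. We need at least ceil(log_2(710998587804863451854045647463724949736497978881168458687447040000000000000)) = 249 comparisons.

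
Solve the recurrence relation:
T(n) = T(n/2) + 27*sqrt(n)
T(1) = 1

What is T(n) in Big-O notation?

Each level contributes sqrt(n/2^k). Geometric series with ratio 1/sqrt(2) < 1 sums to O(sqrt(n)).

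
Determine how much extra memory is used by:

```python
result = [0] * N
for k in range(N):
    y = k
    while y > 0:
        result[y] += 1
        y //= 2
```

Space complexity: O(n).
Auxiliary storage grows linearly with the input size n in the worst case.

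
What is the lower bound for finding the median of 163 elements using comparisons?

To find the median of 163 elements, every element must be compared at least once, so the lower bound is Omega(n). The BFPRT algorithm achieves O(n), making this tight.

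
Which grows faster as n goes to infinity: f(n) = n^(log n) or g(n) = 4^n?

g(n) = 4^n grows faster: take logs: log(n^(log n)) = (log n)^2, log(4^n) = n log 4; n dominates (log n)^2.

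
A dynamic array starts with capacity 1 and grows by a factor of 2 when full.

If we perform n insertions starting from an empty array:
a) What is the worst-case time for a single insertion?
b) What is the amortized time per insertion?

(a) Worst-case single insertion: O(n) -- when the array is full at capacity c, the resize copies all c elements, and c can be Theta(n).
(b) Resizes happen at sizes 1, 2, 4, ... Total copy cost for n insertions: 1 + 2 + ... = O(n) (geometric series with ratio 1/2). Amortized cost per insertion: O(n)/n = O(1).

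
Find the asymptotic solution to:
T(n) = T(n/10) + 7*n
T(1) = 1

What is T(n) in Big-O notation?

Geometric series: 7*n*(1 + 1/10 + 1/10^2 + ...) = O(n). T(n) = O(n).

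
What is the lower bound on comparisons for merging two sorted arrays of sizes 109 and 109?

Adversary argument: with sizes 109 and 109 (differing by at most 1), interleave the two arrays so that every consecutive pair in the output comes from different inputs. Then each of the 217 adjacent output pairs must be directly compared, or the algorithm cannot determine their relative order. So 217 comparisons are necessary; standard merge achieves this.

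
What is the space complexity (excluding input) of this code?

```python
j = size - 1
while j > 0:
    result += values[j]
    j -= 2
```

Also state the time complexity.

Space complexity: O(1).
Only a constant amount of auxiliary storage is used; nothing grows with n.
Time complexity: O(n).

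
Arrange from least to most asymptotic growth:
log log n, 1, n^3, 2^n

Ordered by growth rate: 1 < log log n < n^3 < 2^n.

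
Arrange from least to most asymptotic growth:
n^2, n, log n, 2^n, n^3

Ordered by growth rate: log n < n < n^2 < n^3 < 2^n.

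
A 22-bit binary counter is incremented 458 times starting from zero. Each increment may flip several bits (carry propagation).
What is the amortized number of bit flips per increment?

Bit i flips on every 2^i-th increment, so over 458 increments bit i flips floor(458/2^i) times. Summing over i: total flips < 2 * 458. Amortized: < 2 = O(1) per increment.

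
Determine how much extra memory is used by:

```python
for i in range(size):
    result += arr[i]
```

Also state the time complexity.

Space complexity: O(1).
Only a constant amount of auxiliary storage is used; nothing grows with n.
Time complexity: O(n).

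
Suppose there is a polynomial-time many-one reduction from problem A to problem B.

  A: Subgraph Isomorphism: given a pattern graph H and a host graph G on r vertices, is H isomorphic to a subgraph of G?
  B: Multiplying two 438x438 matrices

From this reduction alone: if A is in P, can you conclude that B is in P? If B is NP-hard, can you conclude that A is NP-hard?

A poly-time reduction A <=_p B transfers tractability DOWN (B easy => A easy) and hardness UP (A hard => B hard), not the reverse.
From A in P, the reduction alone does NOT give B in P: any problem in P trivially reduces to SAT, yet SAT is not known to be in P.
From B NP-hard, the reduction alone does NOT give A NP-hard: again, easy problems reduce to hard ones.
(Here in fact A is NP-complete and B is in P, so no such reduction is known -- its existence would imply P = NP; the analysis concerns only what the assumed reduction would or would not let you conclude.)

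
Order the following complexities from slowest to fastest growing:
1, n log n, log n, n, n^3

Ordered by growth rate: 1 < log n < n < n log n < n^3.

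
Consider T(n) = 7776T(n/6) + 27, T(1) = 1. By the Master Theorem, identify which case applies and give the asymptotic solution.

a=7776, b=6, f(n)=27.
log_6(7776) = 5 > 0.
Since f(n) = O(n^0) is polynomially smaller than n^5, Case 1 applies.
T(n) = Theta(n^5).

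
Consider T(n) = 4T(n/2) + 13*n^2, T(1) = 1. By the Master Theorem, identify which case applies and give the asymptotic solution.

a=4, b=2, f(n)=13*n^2.
log_2(4) = 2, so n^(log_b(a)) = n^2.
f(n) = Theta(n^2), so Case 2 applies.
T(n) = Theta(n^2 log n).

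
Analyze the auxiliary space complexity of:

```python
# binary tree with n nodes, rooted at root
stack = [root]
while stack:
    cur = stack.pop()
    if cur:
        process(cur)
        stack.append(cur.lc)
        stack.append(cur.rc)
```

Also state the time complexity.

Space complexity: O(n).
Auxiliary storage grows linearly with the input size n in the worst case.
Time complexity: O(n).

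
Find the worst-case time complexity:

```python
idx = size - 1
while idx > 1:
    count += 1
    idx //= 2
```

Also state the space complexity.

Time complexity: O(log n).
Space complexity: O(1).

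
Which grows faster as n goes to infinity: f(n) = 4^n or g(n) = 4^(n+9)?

f(n) = 4^n and g(n) = 4^(n+9) are Theta of each other: 4^(n+9) = 4^9 * 4^n = Theta(4^n).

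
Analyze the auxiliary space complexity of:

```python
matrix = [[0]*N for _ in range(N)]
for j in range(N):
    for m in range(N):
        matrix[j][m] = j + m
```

Space complexity: O(n^2).
A 2D structure of size n x n is allocated.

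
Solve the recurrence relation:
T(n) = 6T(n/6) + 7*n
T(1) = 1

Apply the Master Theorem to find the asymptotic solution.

a=6, b=6, f(n)=7*n. log_6(6) = 1. Case 2: T(n) = O(n log n).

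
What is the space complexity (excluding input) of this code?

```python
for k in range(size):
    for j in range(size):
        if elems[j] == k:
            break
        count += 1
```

Space complexity: O(1).
Only a constant amount of auxiliary storage is used; nothing grows with n.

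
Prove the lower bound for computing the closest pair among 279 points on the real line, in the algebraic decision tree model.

Reduction from element distinctness: given 279 reals, the closest-pair distance is 0 iff two are equal. Element distinctness has an Omega(n log n) lower bound in the algebraic decision tree model (Ben-Or). Therefore closest pair on a line also requires Omega(n log n). Sorting then a linear scan achieves this.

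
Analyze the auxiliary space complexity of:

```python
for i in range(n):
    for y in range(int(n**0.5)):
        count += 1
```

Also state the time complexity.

Space complexity: O(1).
Only a constant amount of auxiliary storage is used; nothing grows with n.
Time complexity: O(n * sqrt(n)).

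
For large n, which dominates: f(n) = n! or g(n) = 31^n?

f(n) = n! grows faster: n!/31^n -> infinity by Stirling.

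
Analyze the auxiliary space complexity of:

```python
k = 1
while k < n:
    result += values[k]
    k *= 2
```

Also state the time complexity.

Space complexity: O(1).
Only a constant amount of auxiliary storage is used; nothing grows with n.
Time complexity: O(log n).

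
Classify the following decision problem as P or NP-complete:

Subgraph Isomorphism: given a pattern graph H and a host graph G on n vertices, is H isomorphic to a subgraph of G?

This problem is NP-complete: generalizes Clique and Hamiltonian Path (pattern size is part of the input).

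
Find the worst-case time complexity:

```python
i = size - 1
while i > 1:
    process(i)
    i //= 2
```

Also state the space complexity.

Time complexity: O(log n).
Space complexity: O(1).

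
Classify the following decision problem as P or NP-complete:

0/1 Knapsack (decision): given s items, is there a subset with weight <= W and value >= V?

This problem is NP-complete: reduces from Subset Sum.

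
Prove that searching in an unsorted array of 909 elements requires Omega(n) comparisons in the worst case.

An adversary can always place the target in the last position checked. Until all 909 positions are examined, the target might be in any unchecked position. Therefore 909 comparisons are necessary.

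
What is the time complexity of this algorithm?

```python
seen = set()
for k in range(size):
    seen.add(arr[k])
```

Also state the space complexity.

Time complexity: O(n).
Space complexity: O(n).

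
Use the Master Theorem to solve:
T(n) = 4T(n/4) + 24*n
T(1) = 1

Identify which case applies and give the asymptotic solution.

a=4, b=4, f(n)=24*n.
log_4(4) = 1, so n^(log_b(a)) = n.
f(n) = Theta(n), so Case 2 applies.
T(n) = Theta(n log n).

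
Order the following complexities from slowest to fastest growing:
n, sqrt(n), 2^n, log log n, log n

Ordered by growth rate: log log n < log n < sqrt(n) < n < 2^n.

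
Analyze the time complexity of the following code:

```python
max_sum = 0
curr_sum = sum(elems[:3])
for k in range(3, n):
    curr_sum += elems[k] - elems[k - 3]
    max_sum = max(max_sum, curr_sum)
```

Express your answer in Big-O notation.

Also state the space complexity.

Time complexity: O(n).
Space complexity: O(1).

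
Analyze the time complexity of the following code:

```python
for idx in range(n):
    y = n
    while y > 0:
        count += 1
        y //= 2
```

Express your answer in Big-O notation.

Time complexity: O(n log n).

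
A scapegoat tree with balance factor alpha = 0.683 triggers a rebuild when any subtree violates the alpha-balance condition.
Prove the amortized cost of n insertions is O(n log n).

Define potential Phi = c * sum of |size(left(v)) - size(right(v))| over all nodes. An insertion at depth d costs O(d) = O(log n) and increases Phi by O(log n). When a rebuild of subtree of size s occurs, it costs O(s) but reduces Phi by Omega(s). With alpha = 0.683, between rebuilds Omega(s) insertions must occur. Amortized cost per insertion: O(log n).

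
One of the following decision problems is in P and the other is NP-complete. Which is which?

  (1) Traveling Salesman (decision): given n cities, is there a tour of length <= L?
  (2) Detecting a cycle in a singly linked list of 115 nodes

(1) is NP-complete: reduces from Hamiltonian Cycle.
(2) is P: Floyd's tortoise-and-hare runs in O(n) time, O(1) space.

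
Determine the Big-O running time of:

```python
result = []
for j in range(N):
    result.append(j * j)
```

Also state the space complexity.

Time complexity: O(n).
Space complexity: O(n).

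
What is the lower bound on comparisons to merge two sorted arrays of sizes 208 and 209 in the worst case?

Adversary: with |208 - 209| <= 1 the inputs can be fully interleaved so that every adjacent pair in the merged output comes from different arrays. Then each of the 416 adjacent pairs must be directly compared, or the algorithm cannot determine their relative order. Standard merge meets this bound.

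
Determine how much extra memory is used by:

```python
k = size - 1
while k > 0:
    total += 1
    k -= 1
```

Space complexity: O(1).
Only a constant amount of auxiliary storage is used; nothing grows with n.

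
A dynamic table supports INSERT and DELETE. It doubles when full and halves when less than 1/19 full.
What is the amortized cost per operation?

Using potential function Phi = |2*num_items - table_size| when load > 1/2, and Phi = table_size/2 - num_items otherwise. The gap of 1/19 vs 1/2 for shrinking prevents thrashing. Both insert and delete have O(1) amortized cost.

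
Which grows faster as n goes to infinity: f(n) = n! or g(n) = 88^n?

f(n) = n! grows faster: n!/88^n -> infinity by Stirling.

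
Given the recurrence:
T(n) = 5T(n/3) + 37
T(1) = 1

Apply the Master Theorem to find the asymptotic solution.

a=5, b=3, f(n)=37. log_3(5) = 1.465. Case 1 of Master Theorem: T(n) = O(n^1.465).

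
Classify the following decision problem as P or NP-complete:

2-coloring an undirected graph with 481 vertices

This problem is in P: 2-coloring is bipartiteness testing via BFS, O(V+E).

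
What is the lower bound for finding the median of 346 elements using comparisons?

To find the median of 346 elements, every element must be compared at least once, so the lower bound is Omega(n). The BFPRT algorithm achieves O(n), making this tight.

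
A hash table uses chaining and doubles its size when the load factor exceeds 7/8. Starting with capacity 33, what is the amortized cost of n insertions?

Rehashing occurs when load exceeds 7/8. Total rehash cost is geometric series summing to O(n). Each insertion itself is O(1). Amortized: O(1).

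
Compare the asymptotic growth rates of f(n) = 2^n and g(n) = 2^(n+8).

f(n) = 2^n and g(n) = 2^(n+8) are Theta of each other: 2^(n+8) = 2^8 * 2^n = Theta(2^n).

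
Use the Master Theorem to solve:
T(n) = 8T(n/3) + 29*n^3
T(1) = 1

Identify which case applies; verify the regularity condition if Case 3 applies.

a=8, b=3, f(n)=29*n^3.
log_3(8) = 1.893 < 3.
f(n) = Omega(n^(1.893+epsilon)) for some epsilon > 0, so Case 3 is the candidate.
Regularity: a*f(n/b) = 8*29*(n/3)^3 = (8/27)*29*n^3 <= c*f(n) with c = 8/27 < 1. Satisfied.
Case 3: T(n) = Theta(n^3).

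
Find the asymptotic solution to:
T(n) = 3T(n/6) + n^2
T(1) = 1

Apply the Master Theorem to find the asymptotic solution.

a=3, b=6, f(n)=n^2. log_6(3) = 0.6131 < 2. Case 3: T(n) = O(n^2).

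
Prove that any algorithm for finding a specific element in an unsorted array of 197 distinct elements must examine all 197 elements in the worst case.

Adversary argument: if the algorithm examines fewer than 197 elements, the adversary places the target in an unexamined position. The algorithm cannot distinguish 'not present' from 'in unexamined position'.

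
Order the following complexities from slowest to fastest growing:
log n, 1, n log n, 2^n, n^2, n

Ordered by growth rate: 1 < log n < n < n log n < n^2 < 2^n.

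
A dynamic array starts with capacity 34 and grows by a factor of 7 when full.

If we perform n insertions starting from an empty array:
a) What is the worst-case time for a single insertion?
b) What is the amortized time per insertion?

(a) Worst-case single insertion: O(n) -- when the array is full at capacity c, the resize copies all c elements, and c can be Theta(n).
(b) Resizes happen at sizes 34, 238, 1666, ... Total copy cost for n insertions: 34 + 238 + ... = O(n) (geometric series with ratio 1/7). Amortized cost per insertion: O(n)/n = O(1).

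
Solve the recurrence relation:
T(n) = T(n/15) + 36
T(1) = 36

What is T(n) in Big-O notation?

Each step divides n by 15 and adds 36. After log_15(n) steps, T(n) = O(log n).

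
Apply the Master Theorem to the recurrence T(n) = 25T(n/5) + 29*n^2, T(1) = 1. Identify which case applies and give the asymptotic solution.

a=25, b=5, f(n)=29*n^2.
log_5(25) = 2, so n^(log_b(a)) = n^2.
f(n) = Theta(n^2), so Case 2 applies.
T(n) = Theta(n^2 log n).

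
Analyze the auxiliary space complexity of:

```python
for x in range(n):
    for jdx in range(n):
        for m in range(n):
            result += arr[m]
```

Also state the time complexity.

Space complexity: O(1).
Only a constant amount of auxiliary storage is used; nothing grows with n.
Time complexity: O(n^3).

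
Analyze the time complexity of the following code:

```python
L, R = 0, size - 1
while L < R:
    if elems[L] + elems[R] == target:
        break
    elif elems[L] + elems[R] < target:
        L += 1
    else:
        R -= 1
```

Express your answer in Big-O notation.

Time complexity: O(n).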